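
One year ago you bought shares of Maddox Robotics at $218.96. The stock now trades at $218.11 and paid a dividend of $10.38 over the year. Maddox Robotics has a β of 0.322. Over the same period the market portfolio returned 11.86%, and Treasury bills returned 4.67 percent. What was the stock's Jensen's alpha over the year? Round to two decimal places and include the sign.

-2.63%

Realised HPR = (P1 + D1 − P0) / P0 = (218.11 + 10.38 − 218.96) / 218.96 = 9.53 / 218.96 = 4.3524%
MRP = 11.86% − 4.67% = 7.19%
CAPM required = R_f + β·MRP = 4.67% + 0.322 × 7.19% = 6.98518%
α = realised − required = 4.3524% − 6.98518% = -2.63%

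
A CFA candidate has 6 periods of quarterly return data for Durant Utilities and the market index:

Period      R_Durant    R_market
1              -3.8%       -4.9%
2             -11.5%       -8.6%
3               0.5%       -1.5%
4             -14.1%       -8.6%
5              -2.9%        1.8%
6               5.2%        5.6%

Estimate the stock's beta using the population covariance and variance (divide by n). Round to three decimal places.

Mean R_i = (-3.8 − 11.5 + 0.5 − 14.1 − 2.9 + 5.2) / 6 = -4.4333%
Mean R_m = (-4.9 − 8.6 − 1.5 − 8.6 + 1.8 + 5.6) / 6 = -2.7000%
Σ(R_i − R̄_i)(R_m − R̄_m) = 190.1100  ⇒  Cov = 190.1100 / 6 = 31.6850
Σ(R_m − R̄_m)² = 165.0400  ⇒  Var(R_m) = 165.0400 / 6 = 27.5067
β = Cov / Var(R_m) = 31.6850 / 27.5067 = 1.1519

1.152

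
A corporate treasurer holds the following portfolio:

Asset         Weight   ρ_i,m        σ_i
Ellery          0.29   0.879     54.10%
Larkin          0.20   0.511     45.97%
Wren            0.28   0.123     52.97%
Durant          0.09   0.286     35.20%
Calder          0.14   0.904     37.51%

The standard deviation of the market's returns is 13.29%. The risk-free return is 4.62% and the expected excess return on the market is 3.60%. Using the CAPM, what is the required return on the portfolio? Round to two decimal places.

11.65%

β_Ellery = 0.879 × 54.10% / 13.29% = 3.5782
β_Larkin = 0.511 × 45.97% / 13.29% = 1.7675
β_Wren = 0.123 × 52.97% / 13.29% = 0.4902
β_Durant = 0.286 × 35.20% / 13.29% = 0.7575
β_Calder = 0.904 × 37.51% / 13.29% = 2.5515
β_P = Σ w_i β_i = 0.29×3.5782 + 0.20×1.7675 + 0.28×0.4902 + 0.09×0.7575 + 0.14×2.5515 = 1.9538
E(R_P) = R_f + β_P × MRP = 4.62% + 1.9538 × 3.60% = 11.65%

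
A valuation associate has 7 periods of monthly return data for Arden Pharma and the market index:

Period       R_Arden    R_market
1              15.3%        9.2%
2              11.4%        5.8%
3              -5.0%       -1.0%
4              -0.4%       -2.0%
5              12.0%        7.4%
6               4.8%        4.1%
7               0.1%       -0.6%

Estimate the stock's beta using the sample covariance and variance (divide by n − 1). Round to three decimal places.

1.630

Mean R_i = (15.3 + 11.4 − 5.0 − 0.4 + 12.0 + 4.8 + 0.1) / 7 = 5.4571%
Mean R_m = (9.2 + 5.8 − 1.0 − 2.0 + 7.4 + 4.1 − 0.6) / 7 = 3.2714%
Σ(R_i − R̄_i)(R_m − R̄_m) = 196.1314  ⇒  Cov = 196.1314 / 6 = 32.6886
Σ(R_m − R̄_m)² = 120.2943  ⇒  Var(R_m) = 120.2943 / 6 = 20.0491
β = Cov / Var(R_m) = 32.6886 / 20.0491 = 1.6304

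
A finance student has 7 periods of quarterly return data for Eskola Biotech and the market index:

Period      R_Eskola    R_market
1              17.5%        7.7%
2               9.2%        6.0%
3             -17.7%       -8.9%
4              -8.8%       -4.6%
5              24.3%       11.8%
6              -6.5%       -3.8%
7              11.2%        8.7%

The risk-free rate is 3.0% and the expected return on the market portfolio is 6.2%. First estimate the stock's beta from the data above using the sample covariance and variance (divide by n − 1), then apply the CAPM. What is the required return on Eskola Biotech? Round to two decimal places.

9.05%

Mean R_i = (17.5 + 9.2 − 17.7 − 8.8 + 24.3 − 6.5 + 11.2) / 7 = 4.1714%
Mean R_m = (7.7 + 6.0 − 8.9 − 4.6 + 11.8 − 3.8 + 8.7) / 7 = 2.4143%
Σ(R_i − R̄_i)(R_m − R̄_m) = 726.3429  ⇒  Cov = 726.3429 / 6 = 121.0572
Σ(R_m − R̄_m)² = 384.2286  ⇒  Var(R_m) = 384.2286 / 6 = 64.0381
β = Cov / Var(R_m) = 121.0572 / 64.0381 = 1.8904
MRP = 6.2% − 3.0% = 3.20%
E(R) = R_f + β × MRP = 3.0% + 1.8904 × 3.2% = 9.05%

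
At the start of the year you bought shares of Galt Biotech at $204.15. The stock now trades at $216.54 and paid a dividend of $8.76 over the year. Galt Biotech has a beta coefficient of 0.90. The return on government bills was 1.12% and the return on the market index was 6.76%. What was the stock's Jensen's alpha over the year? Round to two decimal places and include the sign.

+4.16%

Realised HPR = (P1 + D1 − P0) / P0 = (216.54 + 8.76 − 204.15) / 204.15 = 21.15 / 204.15 = 10.3600%
MRP = 6.76% − 1.12% = 5.64%
CAPM required = R_f + β·MRP = 1.12% + 0.90 × 5.64% = 6.1960%
α = realised − required = 10.3600% − 6.1960% = +4.16%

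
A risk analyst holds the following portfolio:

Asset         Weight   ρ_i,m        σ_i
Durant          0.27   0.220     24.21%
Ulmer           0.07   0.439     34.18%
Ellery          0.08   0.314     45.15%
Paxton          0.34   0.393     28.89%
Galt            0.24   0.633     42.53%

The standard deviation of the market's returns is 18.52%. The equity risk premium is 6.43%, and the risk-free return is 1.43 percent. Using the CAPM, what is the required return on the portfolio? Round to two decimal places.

6.27%

β_Durant = 0.220 × 24.21% / 18.52% = 0.2876
β_Ulmer = 0.439 × 34.18% / 18.52% = 0.8102
β_Ellery = 0.314 × 45.15% / 18.52% = 0.7655
β_Paxton = 0.393 × 28.89% / 18.52% = 0.6131
β_Galt = 0.633 × 42.53% / 18.52% = 1.4536
β_P = Σ w_i β_i = 0.27×0.2876 + 0.07×0.8102 + 0.08×0.7655 + 0.34×0.6131 + 0.24×1.4536 = 0.7529
E(R_P) = R_f + β_P × MRP = 1.43% + 0.7529 × 6.43% = 6.27%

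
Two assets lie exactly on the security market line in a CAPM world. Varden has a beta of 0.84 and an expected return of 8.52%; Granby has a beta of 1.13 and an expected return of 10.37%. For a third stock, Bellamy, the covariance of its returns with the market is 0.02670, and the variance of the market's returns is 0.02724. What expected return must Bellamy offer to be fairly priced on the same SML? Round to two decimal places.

9.41%

MRP = (10.37% − 8.52%) / (1.13 − 0.84) = 6.3793%
R_f = 8.52% − 0.84 × 6.3793% = 3.1614%
β_Bellamy = Cov / Var(R_m) = 0.02670 / 0.02724 = 0.9802
E(R_Bellamy) = R_f + β × MRP = 3.1614% + 0.9802 × 6.3793% = 9.41%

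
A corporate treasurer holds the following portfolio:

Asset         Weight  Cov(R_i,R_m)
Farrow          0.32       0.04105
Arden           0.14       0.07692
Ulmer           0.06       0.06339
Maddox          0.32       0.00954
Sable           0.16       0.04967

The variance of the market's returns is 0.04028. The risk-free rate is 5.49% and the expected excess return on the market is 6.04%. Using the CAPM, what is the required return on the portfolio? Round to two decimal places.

11.29%

β_Farrow = 0.04105 / 0.04028 = 1.0191
β_Arden = 0.07692 / 0.04028 = 1.9096
β_Ulmer = 0.06339 / 0.04028 = 1.5737
β_Maddox = 0.00954 / 0.04028 = 0.2368
β_Sable = 0.04967 / 0.04028 = 1.2331
β_P = Σ w_i β_i = 0.32×1.0191 + 0.14×1.9096 + 0.06×1.5737 + 0.32×0.2368 + 0.16×1.2331 = 0.9610
E(R_P) = R_f + β_P × MRP = 5.49% + 0.9610 × 6.04% = 11.29%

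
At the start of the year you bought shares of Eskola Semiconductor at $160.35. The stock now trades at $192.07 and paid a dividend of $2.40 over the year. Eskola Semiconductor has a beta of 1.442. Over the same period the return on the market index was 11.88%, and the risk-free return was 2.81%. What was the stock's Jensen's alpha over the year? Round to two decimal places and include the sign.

+5.39%

Realised HPR = (P1 + D1 − P0) / P0 = (192.07 + 2.40 − 160.35) / 160.35 = 34.12 / 160.35 = 21.2785%
MRP = 11.88% − 2.81% = 9.07%
CAPM required = R_f + β·MRP = 2.81% + 1.442 × 9.07% = 15.88894%
α = realised − required = 21.2785% − 15.88894% = +5.39%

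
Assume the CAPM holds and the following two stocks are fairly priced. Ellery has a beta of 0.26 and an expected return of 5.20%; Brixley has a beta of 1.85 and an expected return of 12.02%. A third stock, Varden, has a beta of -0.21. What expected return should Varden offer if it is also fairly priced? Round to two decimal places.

MRP (SML slope) = (12.02% − 5.20%) / (1.85 − 0.26) = 6.82% / 1.59 = 4.2893%
R_f (intercept) = 5.20% − 0.26 × 4.2893% = 4.0848%
E(R_Varden) = R_f + β × MRP = 4.0848% + -0.21 × 4.2893% = 3.18%

3.18%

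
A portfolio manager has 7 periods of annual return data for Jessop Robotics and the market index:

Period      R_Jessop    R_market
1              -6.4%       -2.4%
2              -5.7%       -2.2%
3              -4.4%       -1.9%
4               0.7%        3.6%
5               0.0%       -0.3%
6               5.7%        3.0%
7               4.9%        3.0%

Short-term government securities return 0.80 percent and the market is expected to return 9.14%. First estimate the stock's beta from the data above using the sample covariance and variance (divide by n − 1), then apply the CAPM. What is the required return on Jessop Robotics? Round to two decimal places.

14.53%

Mean R_i = (-6.4 − 5.7 − 4.4 + 0.7 + 0.0 + 5.7 + 4.9) / 7 = -0.7429%
Mean R_m = (-2.4 − 2.2 − 1.9 + 3.6 − 0.3 + 3.0 + 3.0) / 7 = 0.4000%
Σ(R_i − R̄_i)(R_m − R̄_m) = 72.6600  ⇒  Cov = 72.6600 / 6 = 12.1100
Σ(R_m − R̄_m)² = 44.1400  ⇒  Var(R_m) = 44.1400 / 6 = 7.3567
β = Cov / Var(R_m) = 12.1100 / 7.3567 = 1.6461
MRP = 9.14% − 0.80% = 8.34%
E(R) = R_f + β × MRP = 0.80% + 1.6461 × 8.34% = 14.53%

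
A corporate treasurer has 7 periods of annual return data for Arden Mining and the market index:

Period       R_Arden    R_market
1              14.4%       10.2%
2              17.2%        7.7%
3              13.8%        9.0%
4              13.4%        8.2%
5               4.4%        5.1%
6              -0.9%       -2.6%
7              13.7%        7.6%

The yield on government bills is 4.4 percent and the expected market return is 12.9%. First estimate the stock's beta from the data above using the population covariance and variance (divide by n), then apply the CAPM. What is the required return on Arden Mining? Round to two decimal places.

Mean R_i = (14.4 + 17.2 + 13.8 + 13.4 + 4.4 − 0.9 + 13.7) / 7 = 10.8571%
Mean R_m = (10.2 + 7.7 + 9.0 + 8.2 + 5.1 − 2.6 + 7.6) / 7 = 6.4571%
Σ(R_i − R̄_i)(R_m − R̄_m) = 151.5571  ⇒  Cov = 151.5571 / 7 = 21.6510
Σ(R_m − R̄_m)² = 110.2371  ⇒  Var(R_m) = 110.2371 / 7 = 15.7482
β = Cov / Var(R_m) = 21.6510 / 15.7482 = 1.3748
MRP = 12.9% − 4.4% = 8.50%
E(R) = R_f + β × MRP = 4.4% + 1.3748 × 8.5% = 16.09%

16.09%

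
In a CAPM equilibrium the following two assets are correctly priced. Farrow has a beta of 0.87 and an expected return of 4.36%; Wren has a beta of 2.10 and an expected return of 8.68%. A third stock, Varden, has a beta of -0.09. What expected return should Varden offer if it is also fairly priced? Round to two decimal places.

0.99%

MRP (SML slope) = (8.68% − 4.36%) / (2.10 − 0.87) = 4.32% / 1.23 = 3.5122%
R_f (intercept) = 4.36% − 0.87 × 3.5122% = 1.3044%
E(R_Varden) = R_f + β × MRP = 1.3044% + -0.09 × 3.5122% = 0.99%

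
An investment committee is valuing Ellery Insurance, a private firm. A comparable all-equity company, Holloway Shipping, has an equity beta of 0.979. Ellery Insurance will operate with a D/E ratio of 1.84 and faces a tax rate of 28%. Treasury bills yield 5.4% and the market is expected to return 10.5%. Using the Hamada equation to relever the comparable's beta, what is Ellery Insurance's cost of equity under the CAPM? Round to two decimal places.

17.01%

β_L = β_U × [1 + (1 − t)(D/E)] = 0.979 × [1 + (1 − 0.28) × 1.84]
    = 0.979 × [1 + 0.72 × 1.84] = 0.979 × 2.3248 = 2.2760
MRP = 10.5% − 5.4% = 5.10%
E(R) = R_f + β_L × MRP = 5.4% + 2.2760 × 5.1% = 17.01%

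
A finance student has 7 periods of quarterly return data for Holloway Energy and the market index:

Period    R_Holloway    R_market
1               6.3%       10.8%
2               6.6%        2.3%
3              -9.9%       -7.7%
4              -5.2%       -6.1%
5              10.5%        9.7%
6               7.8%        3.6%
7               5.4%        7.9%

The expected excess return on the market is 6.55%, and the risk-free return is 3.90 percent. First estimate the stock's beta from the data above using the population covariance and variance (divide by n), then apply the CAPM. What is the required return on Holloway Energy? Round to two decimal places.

Mean R_i = (6.3 + 6.6 − 9.9 − 5.2 + 10.5 + 7.8 + 5.4) / 7 = 3.0714%
Mean R_m = (10.8 + 2.3 − 7.7 − 6.1 + 9.7 + 3.6 + 7.9) / 7 = 2.9286%
Σ(R_i − R̄_i)(R_m − R̄_m) = 300.7957  ⇒  Cov = 300.7957 / 7 = 42.9708
Σ(R_m − R̄_m)² = 327.8543  ⇒  Var(R_m) = 327.8543 / 7 = 46.8363
β = Cov / Var(R_m) = 42.9708 / 46.8363 = 0.9175
E(R) = R_f + β × MRP = 3.90% + 0.9175 × 6.55% = 9.91%

9.91%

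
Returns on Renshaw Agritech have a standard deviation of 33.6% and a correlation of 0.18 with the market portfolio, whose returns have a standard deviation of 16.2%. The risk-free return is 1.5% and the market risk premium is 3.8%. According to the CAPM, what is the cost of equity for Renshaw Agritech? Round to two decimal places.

β = ρ × σ_i / σ_m = 0.18 × 33.6% / 16.2% = 0.3733
E(R) = 1.5% + 0.3733 × 3.8% = 2.92%

2.92%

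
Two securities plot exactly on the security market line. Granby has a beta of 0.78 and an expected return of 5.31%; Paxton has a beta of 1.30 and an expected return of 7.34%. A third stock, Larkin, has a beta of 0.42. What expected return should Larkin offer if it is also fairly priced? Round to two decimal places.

3.90%

MRP (SML slope) = (7.34% − 5.31%) / (1.30 − 0.78) = 2.03% / 0.52 = 3.9038%
R_f (intercept) = 5.31% − 0.78 × 3.9038% = 2.2650%
E(R_Larkin) = R_f + β × MRP = 2.2650% + 0.42 × 3.9038% = 3.90%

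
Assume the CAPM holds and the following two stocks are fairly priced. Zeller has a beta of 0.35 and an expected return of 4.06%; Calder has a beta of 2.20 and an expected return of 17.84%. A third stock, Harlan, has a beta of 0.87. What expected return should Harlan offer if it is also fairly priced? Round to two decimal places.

MRP (SML slope) = (17.84% − 4.06%) / (2.20 − 0.35) = 13.78% / 1.85 = 7.4486%
R_f (intercept) = 4.06% − 0.35 × 7.4486% = 1.4530%
E(R_Harlan) = R_f + β × MRP = 1.4530% + 0.87 × 7.4486% = 7.93%

7.93%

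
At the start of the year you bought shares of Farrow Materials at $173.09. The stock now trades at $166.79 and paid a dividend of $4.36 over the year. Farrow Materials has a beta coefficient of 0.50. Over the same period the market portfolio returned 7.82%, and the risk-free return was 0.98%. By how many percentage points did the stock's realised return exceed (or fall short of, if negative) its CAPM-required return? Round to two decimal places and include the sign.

-5.52%

Realised HPR = (P1 + D1 − P0) / P0 = (166.79 + 4.36 − 173.09) / 173.09 = -1.94 / 173.09 = -1.1208%
MRP = 7.82% − 0.98% = 6.84%
CAPM required = R_f + β·MRP = 0.98% + 0.50 × 6.84% = 4.4000%
α = realised − required = -1.1208% − 4.4000% = -5.52%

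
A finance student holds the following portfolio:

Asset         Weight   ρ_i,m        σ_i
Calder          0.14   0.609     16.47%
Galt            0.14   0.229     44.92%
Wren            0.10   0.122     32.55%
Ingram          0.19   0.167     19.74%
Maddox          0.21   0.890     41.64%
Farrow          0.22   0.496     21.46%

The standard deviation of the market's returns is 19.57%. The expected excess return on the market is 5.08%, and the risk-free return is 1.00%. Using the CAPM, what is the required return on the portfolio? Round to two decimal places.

4.63%

β_Calder = 0.609 × 16.47% / 19.57% = 0.5125
β_Galt = 0.229 × 44.92% / 19.57% = 0.5256
β_Wren = 0.122 × 32.55% / 19.57% = 0.2029
β_Ingram = 0.167 × 19.74% / 19.57% = 0.1685
β_Maddox = 0.890 × 41.64% / 19.57% = 1.8937
β_Farrow = 0.496 × 21.46% / 19.57% = 0.5439
β_P = Σ w_i β_i = 0.14×0.5125 + 0.14×0.5256 + 0.10×0.2029 + 0.19×0.1685 + 0.21×1.8937 + 0.22×0.5439 = 0.7150
E(R_P) = R_f + β_P × MRP = 1.00% + 0.7150 × 5.08% = 4.63%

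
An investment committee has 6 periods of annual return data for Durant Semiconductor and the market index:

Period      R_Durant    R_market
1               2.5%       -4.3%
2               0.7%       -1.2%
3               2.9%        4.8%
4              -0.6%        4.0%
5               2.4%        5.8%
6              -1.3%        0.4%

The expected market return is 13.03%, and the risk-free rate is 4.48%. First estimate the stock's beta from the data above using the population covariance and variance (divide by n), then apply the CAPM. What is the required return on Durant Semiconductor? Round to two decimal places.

4.80%

Mean R_i = (2.5 + 0.7 + 2.9 − 0.6 + 2.4 − 1.3) / 6 = 1.1000%
Mean R_m = (-4.3 − 1.2 + 4.8 + 4.0 + 5.8 + 0.4) / 6 = 1.5833%
Σ(R_i − R̄_i)(R_m − R̄_m) = 2.8800  ⇒  Cov = 2.8800 / 6 = 0.4800
Σ(R_m − R̄_m)² = 77.7283  ⇒  Var(R_m) = 77.7283 / 6 = 12.9547
β = Cov / Var(R_m) = 0.4800 / 12.9547 = 0.0371
MRP = 13.03% − 4.48% = 8.55%
E(R) = R_f + β × MRP = 4.48% + 0.0371 × 8.55% = 4.80%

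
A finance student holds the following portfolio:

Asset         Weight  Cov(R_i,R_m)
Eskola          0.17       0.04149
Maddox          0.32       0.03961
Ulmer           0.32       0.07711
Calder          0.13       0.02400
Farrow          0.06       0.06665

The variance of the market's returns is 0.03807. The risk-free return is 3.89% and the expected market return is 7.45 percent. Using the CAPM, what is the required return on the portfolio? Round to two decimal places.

8.71%

β_Eskola = 0.04149 / 0.03807 = 1.0898
β_Maddox = 0.03961 / 0.03807 = 1.0405
β_Ulmer = 0.07711 / 0.03807 = 2.0255
β_Calder = 0.02400 / 0.03807 = 0.6304
β_Farrow = 0.06665 / 0.03807 = 1.7507
β_P = Σ w_i β_i = 0.17×1.0898 + 0.32×1.0405 + 0.32×2.0255 + 0.13×0.6304 + 0.06×1.7507 = 1.3534
MRP = 7.45% − 3.89% = 3.56%
E(R_P) = R_f + β_P × MRP = 3.89% + 1.3534 × 3.56% = 8.71%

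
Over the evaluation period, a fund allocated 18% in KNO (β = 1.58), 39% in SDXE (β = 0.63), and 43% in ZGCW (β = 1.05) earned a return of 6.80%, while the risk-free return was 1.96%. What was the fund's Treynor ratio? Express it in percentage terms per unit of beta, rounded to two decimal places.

4.93%

β_P = 0.18×1.58 + 0.39×0.63 + 0.43×1.05 = 0.9816
Treynor = (R_P − R_f) / β_P = (6.80% − 1.96%) / 0.9816 = 4.84% / 0.9816 = 4.93%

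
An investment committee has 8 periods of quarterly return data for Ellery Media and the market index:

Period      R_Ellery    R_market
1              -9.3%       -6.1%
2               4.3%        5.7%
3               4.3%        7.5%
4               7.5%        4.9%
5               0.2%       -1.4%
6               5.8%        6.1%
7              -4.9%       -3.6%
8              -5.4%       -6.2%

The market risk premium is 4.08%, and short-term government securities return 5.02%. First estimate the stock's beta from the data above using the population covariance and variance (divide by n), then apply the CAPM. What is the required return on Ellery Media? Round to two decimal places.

9.10%

Mean R_i = (-9.3 + 4.3 + 4.3 + 7.5 + 0.2 + 5.8 − 4.9 − 5.4) / 8 = 0.3125%
Mean R_m = (-6.1 + 5.7 + 7.5 + 4.9 − 1.4 + 6.1 − 3.6 − 6.2) / 8 = 0.8625%
Σ(R_i − R̄_i)(R_m − R̄_m) = 234.3038  ⇒  Cov = 234.3038 / 8 = 29.2880
Σ(R_m − R̄_m)² = 234.5788  ⇒  Var(R_m) = 234.5788 / 8 = 29.3224
β = Cov / Var(R_m) = 29.2880 / 29.3224 = 0.9988
E(R) = R_f + β × MRP = 5.02% + 0.9988 × 4.08% = 9.10%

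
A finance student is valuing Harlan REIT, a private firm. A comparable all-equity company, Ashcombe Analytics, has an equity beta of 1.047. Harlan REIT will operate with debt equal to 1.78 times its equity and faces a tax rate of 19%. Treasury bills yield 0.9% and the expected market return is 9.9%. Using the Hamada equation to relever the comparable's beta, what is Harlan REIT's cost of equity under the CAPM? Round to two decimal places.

23.91%

β_L = β_U × [1 + (1 − t)(D/E)] = 1.047 × [1 + (1 − 0.19) × 1.78]
    = 1.047 × [1 + 0.81 × 1.78] = 1.047 × 2.4418 = 2.5566
MRP = 9.9% − 0.9% = 9.00%
E(R) = R_f + β_L × MRP = 0.9% + 2.5566 × 9.0% = 23.91%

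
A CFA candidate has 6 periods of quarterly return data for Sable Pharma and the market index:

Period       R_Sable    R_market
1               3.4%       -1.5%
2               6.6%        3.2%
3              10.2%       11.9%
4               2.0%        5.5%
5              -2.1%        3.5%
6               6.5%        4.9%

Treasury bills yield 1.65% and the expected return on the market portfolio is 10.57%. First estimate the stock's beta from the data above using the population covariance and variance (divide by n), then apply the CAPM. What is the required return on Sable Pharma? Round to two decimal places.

Mean R_i = (3.4 + 6.6 + 10.2 + 2.0 − 2.1 + 6.5) / 6 = 4.4333%
Mean R_m = (-1.5 + 3.2 + 11.9 + 5.5 + 3.5 + 4.9) / 6 = 4.5833%
Σ(R_i − R̄_i)(R_m − R̄_m) = 50.9833  ⇒  Cov = 50.9833 / 6 = 8.4972
Σ(R_m − R̄_m)² = 94.5683  ⇒  Var(R_m) = 94.5683 / 6 = 15.7614
β = Cov / Var(R_m) = 8.4972 / 15.7614 = 0.5391
MRP = 10.57% − 1.65% = 8.92%
E(R) = R_f + β × MRP = 1.65% + 0.5391 × 8.92% = 6.46%

6.46%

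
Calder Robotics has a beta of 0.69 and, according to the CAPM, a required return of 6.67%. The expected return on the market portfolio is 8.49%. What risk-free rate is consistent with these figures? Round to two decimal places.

E(R) = R_f + β(E(R_m) − R_f) = R_f(1 − β) + β·E(R_m)
6.67% = R_f × (1 − 0.69) + 0.69 × 8.49%
6.67% = R_f × 0.31 + 5.8581%
R_f = (6.67% − 5.8581%) / 0.31 = 2.62%

2.62%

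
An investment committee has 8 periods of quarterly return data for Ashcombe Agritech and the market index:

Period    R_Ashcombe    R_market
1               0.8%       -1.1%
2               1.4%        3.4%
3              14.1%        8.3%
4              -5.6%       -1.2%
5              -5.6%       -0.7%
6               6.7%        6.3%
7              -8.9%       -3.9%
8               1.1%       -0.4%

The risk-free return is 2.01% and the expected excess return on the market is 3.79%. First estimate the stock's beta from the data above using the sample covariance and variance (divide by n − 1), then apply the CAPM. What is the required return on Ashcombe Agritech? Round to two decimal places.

Mean R_i = (0.8 + 1.4 + 14.1 − 5.6 − 5.6 + 6.7 − 8.9 + 1.1) / 8 = 0.5000%
Mean R_m = (-1.1 + 3.4 + 8.3 − 1.2 − 0.7 + 6.3 − 3.9 − 0.4) / 8 = 1.3375%
Σ(R_i − R̄_i)(R_m − R̄_m) = 202.6800  ⇒  Cov = 202.6800 / 7 = 28.9543
Σ(R_m − R̄_m)² = 124.3388  ⇒  Var(R_m) = 124.3388 / 7 = 17.7627
β = Cov / Var(R_m) = 28.9543 / 17.7627 = 1.6301
E(R) = R_f + β × MRP = 2.01% + 1.6301 × 3.79% = 8.19%

8.19%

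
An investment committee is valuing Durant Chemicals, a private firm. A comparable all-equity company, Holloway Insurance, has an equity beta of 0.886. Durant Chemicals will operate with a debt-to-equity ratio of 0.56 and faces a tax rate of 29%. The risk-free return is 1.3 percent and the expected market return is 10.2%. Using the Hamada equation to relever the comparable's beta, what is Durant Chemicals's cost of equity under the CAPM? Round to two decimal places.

β_L = β_U × [1 + (1 − t)(D/E)] = 0.886 × [1 + (1 − 0.29) × 0.56]
    = 0.886 × [1 + 0.71 × 0.56] = 0.886 × 1.3976 = 1.2383
MRP = 10.2% − 1.3% = 8.90%
E(R) = R_f + β_L × MRP = 1.3% + 1.2383 × 8.9% = 12.32%

12.32%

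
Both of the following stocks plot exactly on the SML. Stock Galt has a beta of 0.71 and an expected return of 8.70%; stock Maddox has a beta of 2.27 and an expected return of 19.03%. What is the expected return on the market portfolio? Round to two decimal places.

Both satisfy E(R) = R_f + β·MRP, so the slope of the SML is
MRP = (19.03% − 8.70%) / (2.27 − 0.71) = 10.33% / 1.56 = 6.6218%
R_f = E(R_Galt) − β_Galt·MRP = 8.70% − 0.71 × 6.6218% = 3.9985%
E(R_m) = R_f + MRP = 3.9985% + 6.6218% = 10.62%

10.62%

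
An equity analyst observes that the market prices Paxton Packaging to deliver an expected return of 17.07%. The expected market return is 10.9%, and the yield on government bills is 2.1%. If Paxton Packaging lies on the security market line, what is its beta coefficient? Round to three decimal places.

1.701

MRP = 10.9% − 2.1% = 8.80%
β = (E(R) − R_f) / MRP = (17.07% − 2.1%) / 8.8% = 14.97% / 8.8% = 1.701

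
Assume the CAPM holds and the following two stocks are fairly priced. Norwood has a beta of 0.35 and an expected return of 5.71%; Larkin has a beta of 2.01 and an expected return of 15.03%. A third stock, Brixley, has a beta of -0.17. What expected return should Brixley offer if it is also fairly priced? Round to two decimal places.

2.79%

MRP (SML slope) = (15.03% − 5.71%) / (2.01 − 0.35) = 9.32% / 1.66 = 5.6145%
R_f (intercept) = 5.71% − 0.35 × 5.6145% = 3.7449%
E(R_Brixley) = R_f + β × MRP = 3.7449% + -0.17 × 5.6145% = 2.79%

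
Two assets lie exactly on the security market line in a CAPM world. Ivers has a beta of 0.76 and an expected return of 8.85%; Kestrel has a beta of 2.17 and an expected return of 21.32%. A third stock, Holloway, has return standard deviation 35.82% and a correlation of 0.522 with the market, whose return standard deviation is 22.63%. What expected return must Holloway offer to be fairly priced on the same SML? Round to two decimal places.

9.44%

MRP = (21.32% − 8.85%) / (2.17 − 0.76) = 8.8440%
R_f = 8.85% − 0.76 × 8.8440% = 2.1286%
β_Holloway = ρ·σ_i/σ_m = 0.522 × 35.82 / 22.63 = 0.8263
E(R_Holloway) = R_f + β × MRP = 2.1286% + 0.8263 × 8.8440% = 9.44%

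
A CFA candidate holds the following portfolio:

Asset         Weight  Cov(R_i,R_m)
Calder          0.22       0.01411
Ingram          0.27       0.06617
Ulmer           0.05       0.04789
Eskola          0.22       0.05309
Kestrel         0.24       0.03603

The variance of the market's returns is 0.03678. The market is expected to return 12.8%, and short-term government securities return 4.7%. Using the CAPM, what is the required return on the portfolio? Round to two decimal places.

14.32%

β_Calder = 0.01411 / 0.03678 = 0.3836
β_Ingram = 0.06617 / 0.03678 = 1.7991
β_Ulmer = 0.04789 / 0.03678 = 1.3021
β_Eskola = 0.05309 / 0.03678 = 1.4434
β_Kestrel = 0.03603 / 0.03678 = 0.9796
β_P = Σ w_i β_i = 0.22×0.3836 + 0.27×1.7991 + 0.05×1.3021 + 0.22×1.4434 + 0.24×0.9796 = 1.1879
MRP = 12.8% − 4.7% = 8.10%
E(R_P) = R_f + β_P × MRP = 4.7% + 1.1879 × 8.1% = 14.32%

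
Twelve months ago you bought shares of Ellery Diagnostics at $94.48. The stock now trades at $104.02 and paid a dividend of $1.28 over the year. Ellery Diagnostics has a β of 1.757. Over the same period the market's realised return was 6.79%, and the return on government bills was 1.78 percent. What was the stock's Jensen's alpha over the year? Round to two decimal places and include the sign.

+0.87%

Realised HPR = (P1 + D1 − P0) / P0 = (104.02 + 1.28 − 94.48) / 94.48 = 10.82 / 94.48 = 11.4522%
MRP = 6.79% − 1.78% = 5.01%
CAPM required = R_f + β·MRP = 1.78% + 1.757 × 5.01% = 10.58257%
α = realised − required = 11.4522% − 10.58257% = +0.87%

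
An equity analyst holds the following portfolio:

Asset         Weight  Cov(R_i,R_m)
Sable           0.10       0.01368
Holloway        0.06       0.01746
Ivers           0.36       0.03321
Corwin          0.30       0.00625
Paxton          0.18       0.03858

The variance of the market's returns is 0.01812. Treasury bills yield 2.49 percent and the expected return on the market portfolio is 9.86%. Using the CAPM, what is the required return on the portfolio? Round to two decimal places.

β_Sable = 0.01368 / 0.01812 = 0.7550
β_Holloway = 0.01746 / 0.01812 = 0.9636
β_Ivers = 0.03321 / 0.01812 = 1.8328
β_Corwin = 0.00625 / 0.01812 = 0.3449
β_Paxton = 0.03858 / 0.01812 = 2.1291
β_P = Σ w_i β_i = 0.10×0.7550 + 0.06×0.9636 + 0.36×1.8328 + 0.30×0.3449 + 0.18×2.1291 = 1.2798
MRP = 9.86% − 2.49% = 7.37%
E(R_P) = R_f + β_P × MRP = 2.49% + 1.2798 × 7.37% = 11.92%

11.92%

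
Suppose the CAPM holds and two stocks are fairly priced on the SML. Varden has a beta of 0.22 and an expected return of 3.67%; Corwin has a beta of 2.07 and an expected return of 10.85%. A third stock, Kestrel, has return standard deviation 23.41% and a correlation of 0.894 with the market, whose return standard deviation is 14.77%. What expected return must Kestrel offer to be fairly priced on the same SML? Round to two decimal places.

MRP = (10.85% − 3.67%) / (2.07 − 0.22) = 3.8811%
R_f = 3.67% − 0.22 × 3.8811% = 2.8162%
β_Kestrel = ρ·σ_i/σ_m = 0.894 × 23.41 / 14.77 = 1.4170
E(R_Kestrel) = R_f + β × MRP = 2.8162% + 1.4170 × 3.8811% = 8.32%

8.32%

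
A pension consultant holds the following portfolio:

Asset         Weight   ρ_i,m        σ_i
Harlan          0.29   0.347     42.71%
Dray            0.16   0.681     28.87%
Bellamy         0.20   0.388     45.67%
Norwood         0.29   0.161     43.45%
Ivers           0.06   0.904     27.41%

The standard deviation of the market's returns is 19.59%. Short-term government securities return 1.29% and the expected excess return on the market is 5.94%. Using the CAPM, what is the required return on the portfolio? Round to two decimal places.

β_Harlan = 0.347 × 42.71% / 19.59% = 0.7565
β_Dray = 0.681 × 28.87% / 19.59% = 1.0036
β_Bellamy = 0.388 × 45.67% / 19.59% = 0.9045
β_Norwood = 0.161 × 43.45% / 19.59% = 0.3571
β_Ivers = 0.904 × 27.41% / 19.59% = 1.2649
β_P = Σ w_i β_i = 0.29×0.7565 + 0.16×1.0036 + 0.20×0.9045 + 0.29×0.3571 + 0.06×1.2649 = 0.7403
E(R_P) = R_f + β_P × MRP = 1.29% + 0.7403 × 5.94% = 5.69%

5.69%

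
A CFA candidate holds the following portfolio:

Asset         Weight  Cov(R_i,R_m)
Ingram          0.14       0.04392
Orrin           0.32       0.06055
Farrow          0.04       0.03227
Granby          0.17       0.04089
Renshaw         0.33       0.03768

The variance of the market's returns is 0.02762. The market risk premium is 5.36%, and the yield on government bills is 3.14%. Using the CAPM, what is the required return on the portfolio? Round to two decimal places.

β_Ingram = 0.04392 / 0.02762 = 1.5902
β_Orrin = 0.06055 / 0.02762 = 2.1923
β_Farrow = 0.03227 / 0.02762 = 1.1684
β_Granby = 0.04089 / 0.02762 = 1.4804
β_Renshaw = 0.03768 / 0.02762 = 1.3642
β_P = Σ w_i β_i = 0.14×1.5902 + 0.32×2.1923 + 0.04×1.1684 + 0.17×1.4804 + 0.33×1.3642 = 1.6728
E(R_P) = R_f + β_P × MRP = 3.14% + 1.6728 × 5.36% = 12.11%

12.11%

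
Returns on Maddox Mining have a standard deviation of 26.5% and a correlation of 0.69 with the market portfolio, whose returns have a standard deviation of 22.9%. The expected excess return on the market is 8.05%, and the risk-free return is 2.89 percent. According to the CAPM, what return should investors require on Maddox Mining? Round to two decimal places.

β = ρ × σ_i / σ_m = 0.69 × 26.5% / 22.9% = 0.7985
E(R) = 2.89% + 0.7985 × 8.05% = 9.32%

9.32%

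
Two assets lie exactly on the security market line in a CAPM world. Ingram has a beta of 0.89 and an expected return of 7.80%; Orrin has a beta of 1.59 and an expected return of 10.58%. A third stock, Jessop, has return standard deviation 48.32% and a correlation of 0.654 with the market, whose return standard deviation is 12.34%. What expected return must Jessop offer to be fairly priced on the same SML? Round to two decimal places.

14.44%

MRP = (10.58% − 7.80%) / (1.59 − 0.89) = 3.9714%
R_f = 7.80% − 0.89 × 3.9714% = 4.2655%
β_Jessop = ρ·σ_i/σ_m = 0.654 × 48.32 / 12.34 = 2.5609
E(R_Jessop) = R_f + β × MRP = 4.2655% + 2.5609 × 3.9714% = 14.44%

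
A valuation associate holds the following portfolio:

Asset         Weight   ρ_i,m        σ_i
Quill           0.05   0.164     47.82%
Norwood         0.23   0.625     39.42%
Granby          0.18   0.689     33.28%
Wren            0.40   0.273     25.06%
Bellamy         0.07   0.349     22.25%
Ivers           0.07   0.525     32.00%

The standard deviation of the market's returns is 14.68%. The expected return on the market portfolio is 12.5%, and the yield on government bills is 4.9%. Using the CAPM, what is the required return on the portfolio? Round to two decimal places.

β_Quill = 0.164 × 47.82% / 14.68% = 0.5342
β_Norwood = 0.625 × 39.42% / 14.68% = 1.6783
β_Granby = 0.689 × 33.28% / 14.68% = 1.5620
β_Wren = 0.273 × 25.06% / 14.68% = 0.4660
β_Bellamy = 0.349 × 22.25% / 14.68% = 0.5290
β_Ivers = 0.525 × 32.00% / 14.68% = 1.1444
β_P = Σ w_i β_i = 0.05×0.5342 + 0.23×1.6783 + 0.18×1.5620 + 0.40×0.4660 + 0.07×0.5290 + 0.07×1.1444 = 0.9974
MRP = 12.5% − 4.9% = 7.60%
E(R_P) = R_f + β_P × MRP = 4.9% + 0.9974 × 7.6% = 12.48%

12.48%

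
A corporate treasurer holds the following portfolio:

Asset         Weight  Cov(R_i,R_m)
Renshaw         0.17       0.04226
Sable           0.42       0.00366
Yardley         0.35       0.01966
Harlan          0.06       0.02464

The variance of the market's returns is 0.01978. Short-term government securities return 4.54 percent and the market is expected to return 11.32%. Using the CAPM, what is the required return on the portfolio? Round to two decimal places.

10.39%

β_Renshaw = 0.04226 / 0.01978 = 2.1365
β_Sable = 0.00366 / 0.01978 = 0.1850
β_Yardley = 0.01966 / 0.01978 = 0.9939
β_Harlan = 0.02464 / 0.01978 = 1.2457
β_P = Σ w_i β_i = 0.17×2.1365 + 0.42×0.1850 + 0.35×0.9939 + 0.06×1.2457 = 0.8635
MRP = 11.32% − 4.54% = 6.78%
E(R_P) = R_f + β_P × MRP = 4.54% + 0.8635 × 6.78% = 10.39%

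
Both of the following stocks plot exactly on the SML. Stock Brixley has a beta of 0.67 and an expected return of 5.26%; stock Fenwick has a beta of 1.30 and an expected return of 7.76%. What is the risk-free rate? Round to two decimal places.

Both satisfy E(R) = R_f + β·MRP, so the slope of the SML is
MRP = (7.76% − 5.26%) / (1.30 − 0.67) = 2.50% / 0.63 = 3.9683%
R_f = E(R_Brixley) − β_Brixley·MRP = 5.26% − 0.67 × 3.9683% = 2.6012%

2.60%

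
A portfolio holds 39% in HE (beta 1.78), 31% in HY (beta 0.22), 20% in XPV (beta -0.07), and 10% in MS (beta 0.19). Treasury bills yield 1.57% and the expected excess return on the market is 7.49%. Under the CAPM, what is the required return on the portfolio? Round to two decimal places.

β_P = Σ w_i β_i = 0.39×1.78 + 0.31×0.22 + 0.20×-0.07 + 0.10×0.19 = 0.7674
E(R_P) = R_f + β_P × MRP = 1.57% + 0.7674 × 7.49% = 7.32%

7.32%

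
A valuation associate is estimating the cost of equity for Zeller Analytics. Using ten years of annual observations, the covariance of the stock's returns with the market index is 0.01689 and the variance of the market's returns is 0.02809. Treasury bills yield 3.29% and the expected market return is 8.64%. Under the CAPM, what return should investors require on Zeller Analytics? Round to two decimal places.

6.51%

β = Cov(R_i, R_m) / Var(R_m) = 0.01689 / 0.02809 = 0.6013
MRP = 8.64% − 3.29% = 5.35%
E(R) = R_f + β × MRP = 3.29% + 0.6013 × 5.35% = 6.51%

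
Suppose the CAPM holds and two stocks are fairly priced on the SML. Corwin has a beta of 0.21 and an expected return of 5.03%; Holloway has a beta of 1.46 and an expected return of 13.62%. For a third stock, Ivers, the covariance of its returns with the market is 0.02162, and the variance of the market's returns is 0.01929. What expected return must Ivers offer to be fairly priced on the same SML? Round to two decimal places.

11.29%

MRP = (13.62% − 5.03%) / (1.46 − 0.21) = 6.8720%
R_f = 5.03% − 0.21 × 6.8720% = 3.5869%
β_Ivers = Cov / Var(R_m) = 0.02162 / 0.01929 = 1.1208
E(R_Ivers) = R_f + β × MRP = 3.5869% + 1.1208 × 6.8720% = 11.29%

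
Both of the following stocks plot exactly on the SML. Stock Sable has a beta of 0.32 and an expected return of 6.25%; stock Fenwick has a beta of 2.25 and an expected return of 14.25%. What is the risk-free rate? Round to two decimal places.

4.92%

Both satisfy E(R) = R_f + β·MRP, so the slope of the SML is
MRP = (14.25% − 6.25%) / (2.25 − 0.32) = 8.00% / 1.93 = 4.1451%
R_f = E(R_Sable) − β_Sable·MRP = 6.25% − 0.32 × 4.1451% = 4.9236%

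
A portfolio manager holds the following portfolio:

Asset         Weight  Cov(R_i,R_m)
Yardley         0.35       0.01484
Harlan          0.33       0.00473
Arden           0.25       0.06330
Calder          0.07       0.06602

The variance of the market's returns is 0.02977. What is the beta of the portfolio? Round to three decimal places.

0.914

β_Yardley = 0.01484 / 0.02977 = 0.4985
β_Harlan = 0.00473 / 0.02977 = 0.1589
β_Arden = 0.06330 / 0.02977 = 2.1263
β_Calder = 0.06602 / 0.02977 = 2.2177
β_P = Σ w_i β_i = 0.35×0.4985 + 0.33×0.1589 + 0.25×2.1263 + 0.07×2.2177 = 0.9137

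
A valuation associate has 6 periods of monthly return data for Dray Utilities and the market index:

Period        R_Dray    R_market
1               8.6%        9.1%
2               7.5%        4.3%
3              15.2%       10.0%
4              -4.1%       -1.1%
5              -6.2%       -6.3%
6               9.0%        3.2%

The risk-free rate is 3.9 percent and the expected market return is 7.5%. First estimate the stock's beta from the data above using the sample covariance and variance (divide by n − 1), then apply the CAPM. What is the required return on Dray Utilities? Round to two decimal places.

8.40%

Mean R_i = (8.6 + 7.5 + 15.2 − 4.1 − 6.2 + 9.0) / 6 = 5.0000%
Mean R_m = (9.1 + 4.3 + 10.0 − 1.1 − 6.3 + 3.2) / 6 = 3.2000%
Σ(R_i − R̄_i)(R_m − R̄_m) = 238.8800  ⇒  Cov = 238.8800 / 5 = 47.7760
Σ(R_m − R̄_m)² = 191.0000  ⇒  Var(R_m) = 191.0000 / 5 = 38.2000
β = Cov / Var(R_m) = 47.7760 / 38.2000 = 1.2507
MRP = 7.5% − 3.9% = 3.60%
E(R) = R_f + β × MRP = 3.9% + 1.2507 × 3.6% = 8.40%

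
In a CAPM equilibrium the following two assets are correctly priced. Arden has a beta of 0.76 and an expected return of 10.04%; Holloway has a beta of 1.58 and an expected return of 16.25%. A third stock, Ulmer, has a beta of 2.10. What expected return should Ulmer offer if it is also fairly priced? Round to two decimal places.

MRP (SML slope) = (16.25% − 10.04%) / (1.58 − 0.76) = 6.21% / 0.82 = 7.5732%
R_f (intercept) = 10.04% − 0.76 × 7.5732% = 4.2844%
E(R_Ulmer) = R_f + β × MRP = 4.2844% + 2.10 × 7.5732% = 20.19%

20.19%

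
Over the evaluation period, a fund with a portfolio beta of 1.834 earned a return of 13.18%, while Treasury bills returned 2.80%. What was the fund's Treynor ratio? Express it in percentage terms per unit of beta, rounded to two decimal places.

5.66%

Treynor = (R_P − R_f) / β_P = (13.18% − 2.80%) / 1.8340 = 10.38% / 1.8340 = 5.66%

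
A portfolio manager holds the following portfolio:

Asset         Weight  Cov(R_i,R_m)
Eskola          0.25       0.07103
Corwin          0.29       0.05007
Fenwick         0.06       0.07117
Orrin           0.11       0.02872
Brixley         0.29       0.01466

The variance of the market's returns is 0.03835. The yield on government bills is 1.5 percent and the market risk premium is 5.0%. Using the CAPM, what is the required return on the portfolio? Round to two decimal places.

7.23%

β_Eskola = 0.07103 / 0.03835 = 1.8522
β_Corwin = 0.05007 / 0.03835 = 1.3056
β_Fenwick = 0.07117 / 0.03835 = 1.8558
β_Orrin = 0.02872 / 0.03835 = 0.7489
β_Brixley = 0.01466 / 0.03835 = 0.3823
β_P = Σ w_i β_i = 0.25×1.8522 + 0.29×1.3056 + 0.06×1.8558 + 0.11×0.7489 + 0.29×0.3823 = 1.1463
E(R_P) = R_f + β_P × MRP = 1.5% + 1.1463 × 5.0% = 7.23%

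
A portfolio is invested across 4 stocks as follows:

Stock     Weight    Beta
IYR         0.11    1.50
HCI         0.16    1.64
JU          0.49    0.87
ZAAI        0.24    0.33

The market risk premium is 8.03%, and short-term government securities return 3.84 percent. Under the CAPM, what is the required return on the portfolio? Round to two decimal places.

11.33%

β_P = Σ w_i β_i = 0.11×1.50 + 0.16×1.64 + 0.49×0.87 + 0.24×0.33 = 0.9329
E(R_P) = R_f + β_P × MRP = 3.84% + 0.9329 × 8.03% = 11.33%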